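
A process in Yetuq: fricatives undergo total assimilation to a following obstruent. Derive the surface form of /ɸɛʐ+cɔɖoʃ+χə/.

/ʐ/ is the segment targeted by the rule; it sits immediately before /c/, so it assimilates completely and surfaces as [c].
The same rule applies at the second boundary: /ʃ/ → [χ] next to /χ/.

[ɸɛccɔɖoχχə]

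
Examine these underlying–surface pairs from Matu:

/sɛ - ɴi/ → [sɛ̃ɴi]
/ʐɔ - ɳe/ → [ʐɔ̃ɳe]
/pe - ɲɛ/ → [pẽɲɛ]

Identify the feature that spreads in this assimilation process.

The vowel /ɛ/ surfaces as nasalised [ɛ̃] next to the following nasal /ɴ/ — it has acquired the [+nasal] feature of its neighbour.
Likewise in the remaining data: /ɔ/ → [ɔ̃] before /ɳ/; /e/ → [ẽ] before /ɲ/ — each time a vowel is nasalised next to a following nasal.

nasality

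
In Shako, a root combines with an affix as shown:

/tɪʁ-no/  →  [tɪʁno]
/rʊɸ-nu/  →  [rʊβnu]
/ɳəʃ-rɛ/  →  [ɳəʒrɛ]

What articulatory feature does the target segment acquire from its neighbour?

Comparing underlying and surface forms, /ɸ/ → [β] is the alternation; the neighbouring /n/ is constant.
The change voiceless → voiced matches the voicing of the following /n/, identifying this as voicing assimilation.
Checking the remaining alternation: /ʃ/ → [ʒ] before /r/ (voiceless → voiced, matching voiced) — only voicing changes, and always toward the following segment.
No alternation appears in [tɪʁno]: there the adjacent consonants already agree in voicing (/ʁ/ and /n/ are both voiced), so this form is consistent with the same rule.

voicing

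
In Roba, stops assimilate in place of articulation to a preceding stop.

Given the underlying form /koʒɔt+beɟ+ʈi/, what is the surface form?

/b/ is a voiced bilabial stop. The preceding trigger /t/ is alveolar, so /b/ must become alveolar as well.
The voiced alveolar stop is [d], so /b/ → [d].
The same rule applies at the second boundary: /ʈ/ → [c] next to /ɟ/.

[koʒɔtdeɟci]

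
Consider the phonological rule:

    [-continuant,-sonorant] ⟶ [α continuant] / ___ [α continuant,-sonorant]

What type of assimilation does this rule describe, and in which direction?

regressive manner assimilation

The rule copies [continuant] (continuancy) from the environment onto the target stops; since [±continuant] encodes the stop/fricative manner contrast, the assimilating dimension is manner.
Since the environment is written after the underscore, the trigger follows the target; the direction is regressive.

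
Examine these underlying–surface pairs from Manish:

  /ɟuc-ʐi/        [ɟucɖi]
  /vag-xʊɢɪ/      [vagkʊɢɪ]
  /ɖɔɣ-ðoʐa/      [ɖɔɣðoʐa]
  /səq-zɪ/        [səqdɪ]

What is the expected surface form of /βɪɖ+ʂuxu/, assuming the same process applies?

The data show progressive manner assimilation: /ʐ/ → [ɖ] after /c/; /x/ → [k] after /g/; /z/ → [d] after /q/. In each pair only manner changes, matching the preceding consonant, while place and voice stay constant.
Nothing changes in [ɖɔɣðoʐa]: there the adjacent consonants already agree in manner (/ð/ and /ɣ/ are both fricatives), so this form is consistent with the same rule.
/ʂ/ is a voiceless retroflex fricative. The preceding trigger /ɖ/ is a stop, so /ʂ/ must become a stop as well.
Changing only its manner to stop gives [ʈ] — the voiceless retroflex stop.

[βɪɖʈuxu]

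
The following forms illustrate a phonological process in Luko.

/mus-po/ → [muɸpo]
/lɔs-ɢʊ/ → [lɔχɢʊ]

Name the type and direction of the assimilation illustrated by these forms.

regressive place assimilation

Comparing underlying and surface forms, /s/ → [ɸ] is the alternation; the neighbouring /p/ is constant.
/s/ is alveolar while /p/ is bilabial; the output [ɸ] is bilabial, matching the trigger — so the feature that spreads is place.
Manner and voice are unchanged, so the assimilation is partial, not total.
The other alternating form patterns the same way: /s/ → [χ] before /ɢ/ (alveolar → uvular, matching uvular) — only place changes, and always toward the following segment.
The trigger is the following segment, so the direction is regressive (anticipatory).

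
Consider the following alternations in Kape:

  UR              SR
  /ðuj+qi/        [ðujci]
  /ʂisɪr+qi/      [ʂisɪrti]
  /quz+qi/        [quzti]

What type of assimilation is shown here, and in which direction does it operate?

Comparing underlying and surface forms, /q/ → [c] is the alternation; the neighbouring /j/ is constant.
/q/ is uvular while /j/ is palatal; the output [c] is palatal, matching the trigger — so the feature that spreads is place.
Manner and voice are unchanged, so the assimilation is partial, not total.
The other alternating forms pattern the same way: /q/ → [t] after /r/ (uvular → alveolar, matching alveolar); /q/ → [t] after /z/ (uvular → alveolar, matching alveolar) — only place changes, and always toward the preceding segment.
Since the segment that changes follows the conditioning segment, the assimilation is progressive.

progressive place assimilation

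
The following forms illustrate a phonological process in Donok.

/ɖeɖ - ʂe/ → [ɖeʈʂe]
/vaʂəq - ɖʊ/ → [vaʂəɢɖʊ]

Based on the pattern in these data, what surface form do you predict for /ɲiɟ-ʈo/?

[ɲicʈo]

The data show regressive voicing assimilation: /ɖ/ → [ʈ] before /ʂ/; /q/ → [ɢ] before /ɖ/. In each pair only voicing changes, matching the following consonant, while place and manner stay constant.
The rule targets /ɟ/ (voiced palatal stop), which sits before the trigger /ʈ/ (voiceless).
A voiceless palatal stop is [c], so the surface segment is [c].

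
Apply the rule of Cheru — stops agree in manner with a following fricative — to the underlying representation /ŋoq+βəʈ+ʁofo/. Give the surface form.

The rule targets /q/ (voiceless uvular stop), which sits before the trigger /β/ (fricative).
A voiceless uvular fricative is [χ], so the surface segment is [χ].
At the second juncture, /ʈ/ likewise becomes [ʂ] adjacent to /ʁ/.

[ŋoχβəʂʁofo]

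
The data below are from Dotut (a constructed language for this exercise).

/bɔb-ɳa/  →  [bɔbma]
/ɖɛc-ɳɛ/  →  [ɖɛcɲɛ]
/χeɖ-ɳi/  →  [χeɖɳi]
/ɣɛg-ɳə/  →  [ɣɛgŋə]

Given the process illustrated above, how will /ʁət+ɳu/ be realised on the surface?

[ʁətnu]

The data show progressive place assimilation: /ɳ/ → [m] after /b/; /ɳ/ → [ɲ] after /c/; /ɳ/ → [ŋ] after /g/. In each pair only place changes, matching the preceding consonant, while manner and voice stay constant.
Nothing changes in [χeɖɳi]: there the adjacent consonants already agree in place (/ɳ/ and /ɖ/ are both retroflex), so this form is consistent with the same rule.
The rule targets /ɳ/ (voiced retroflex nasal), which sits after the trigger /t/ (alveolar).
A voiced alveolar nasal is [n], so the surface segment is [n].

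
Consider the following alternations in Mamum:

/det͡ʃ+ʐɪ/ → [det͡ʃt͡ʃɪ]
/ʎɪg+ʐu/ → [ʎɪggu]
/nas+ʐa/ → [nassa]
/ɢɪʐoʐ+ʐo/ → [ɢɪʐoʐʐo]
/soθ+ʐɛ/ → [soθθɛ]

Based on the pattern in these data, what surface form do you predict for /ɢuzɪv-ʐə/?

[ɢuzɪvvə]

The data show progressive total assimilation (/ʐ/ → [t͡ʃ] after /t͡ʃ/; /ʐ/ → [g] after /g/; /ʐ/ → [s] after /s/; /ʐ/ → [θ] after /θ/): in every case the target segment becomes identical to its preceding neighbour, copying more than a single feature.
In [ɢɪʐoʐʐo] the two consonants at the boundary are already identical (/ʐ/ + /ʐ/), so the rule applies vacuously and nothing changes.
/ʐ/ is the segment targeted by the rule; it sits immediately after /v/, so it assimilates completely and surfaces as [v].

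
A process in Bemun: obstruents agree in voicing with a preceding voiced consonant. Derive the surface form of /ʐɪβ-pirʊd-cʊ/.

The rule targets /p/ (voiceless bilabial stop), which sits after the trigger /β/ (voiced).
Changing only its voicing to voiced gives [b] — the voiced bilabial stop.
The same rule applies at the second boundary: /c/ → [ɟ] next to /d/.

[ʐɪβbirʊdɟʊ]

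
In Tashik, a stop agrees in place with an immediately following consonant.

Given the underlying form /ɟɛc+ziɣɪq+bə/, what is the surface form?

[ɟɛtziɣɪpbə]

/c/ is a voiceless palatal stop. The following trigger /z/ is alveolar, so /c/ must become alveolar as well.
A voiceless alveolar stop is [t], so the surface segment is [t].
At the second juncture, /q/ likewise becomes [p] adjacent to /b/.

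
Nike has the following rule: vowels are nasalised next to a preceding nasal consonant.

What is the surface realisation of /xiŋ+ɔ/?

The vowel /ɔ/ is adjacent to the preceding nasal /ŋ/, so it acquires [+nasal] and surfaces as [ɔ̃].

[xiŋɔ̃]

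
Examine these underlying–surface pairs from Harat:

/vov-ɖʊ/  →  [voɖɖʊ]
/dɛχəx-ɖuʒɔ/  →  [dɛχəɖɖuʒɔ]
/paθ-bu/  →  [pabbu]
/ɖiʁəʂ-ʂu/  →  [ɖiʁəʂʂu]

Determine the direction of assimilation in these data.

regressive

Underlying /v/ is realised as [ɖ] next to /ɖ/; /ɖ/ itself does not change.
The output [ɖ] is identical to the trigger /ɖ/ — every feature (place, manner, voicing) has been copied — so this is total assimilation.
The remaining alternations confirm this: /x/ → [ɖ] before /ɖ/; /θ/ → [b] before /b/ — in each case the output is a copy of the following consonant.
In [ɖiʁəʂʂu] the two consonants at the boundary are already identical (/ʂ/ + /ʂ/), so the rule applies vacuously and nothing changes.
The trigger is the following segment, so the direction is regressive (anticipatory).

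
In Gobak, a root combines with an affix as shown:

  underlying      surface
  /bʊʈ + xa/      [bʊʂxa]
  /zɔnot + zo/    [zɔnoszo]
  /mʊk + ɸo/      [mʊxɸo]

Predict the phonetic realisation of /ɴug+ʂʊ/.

[ɴuɣʂʊ]

The data show regressive manner assimilation: /ʈ/ → [ʂ] before /x/; /t/ → [s] before /z/; /k/ → [x] before /ɸ/. In each pair only manner changes, matching the following consonant, while place and voice stay constant.
/g/ is a voiced velar stop. The following trigger /ʂ/ is a fricative, so /g/ must become a fricative as well.
A voiced velar fricative is [ɣ], so the surface segment is [ɣ].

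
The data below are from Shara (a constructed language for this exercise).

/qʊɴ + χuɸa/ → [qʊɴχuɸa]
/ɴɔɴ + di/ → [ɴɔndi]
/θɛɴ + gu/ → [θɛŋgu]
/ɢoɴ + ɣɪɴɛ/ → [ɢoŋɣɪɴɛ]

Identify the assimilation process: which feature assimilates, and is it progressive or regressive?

regressive place assimilation

Comparing underlying and surface forms, /ɴ/ → [n] is the alternation; the neighbouring /d/ is constant.
The change uvular → alveolar matches the place of the following /d/, identifying this as place assimilation.
Manner and voice are unchanged, so the assimilation is partial, not total.
The same holds elsewhere in the data: /ɴ/ → [ŋ] before /g/ (uvular → velar, matching velar); /ɴ/ → [ŋ] before /ɣ/ (uvular → velar, matching velar) — only place changes, and always toward the following segment.
No alternation appears in [qʊɴχuɸa]: there the adjacent consonants already agree in place (/ɴ/ and /χ/ are both uvular), so this form is consistent with the same rule.
Since the segment that changes precedes the conditioning segment, the assimilation is regressive.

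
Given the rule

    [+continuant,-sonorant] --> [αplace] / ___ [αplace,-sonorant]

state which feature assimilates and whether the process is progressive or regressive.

regressive place assimilation

The shared variable α links the value of the place features (abbreviated [place]) on the target to the same value on the neighbouring segment, so place is the feature that assimilates.
The conditioning segment sits to the right of the focus bar, meaning the trigger follows the segment that changes — regressive assimilation.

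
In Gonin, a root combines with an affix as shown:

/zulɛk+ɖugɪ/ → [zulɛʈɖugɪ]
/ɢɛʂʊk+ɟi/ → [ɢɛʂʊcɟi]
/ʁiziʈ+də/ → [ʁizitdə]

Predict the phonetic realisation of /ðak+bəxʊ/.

[ðapbəxʊ]

The data show regressive place assimilation: /k/ → [ʈ] before /ɖ/; /k/ → [c] before /ɟ/; /ʈ/ → [t] before /d/. In each pair only place changes, matching the following consonant, while manner and voice stay constant.
The rule targets /k/ (voiceless velar stop), which sits before the trigger /b/ (bilabial).
A voiceless bilabial stop is [p], so the surface segment is [p].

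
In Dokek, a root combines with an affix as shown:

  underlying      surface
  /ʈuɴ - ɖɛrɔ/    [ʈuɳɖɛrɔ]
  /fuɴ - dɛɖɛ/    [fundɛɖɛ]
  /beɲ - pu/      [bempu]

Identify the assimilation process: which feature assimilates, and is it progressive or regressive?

Comparing underlying and surface forms, /ɴ/ → [ɳ] is the alternation; the neighbouring /ɖ/ is constant.
The change uvular → retroflex matches the place of the following /ɖ/, identifying this as place assimilation.
Manner and voice are unchanged, so the assimilation is partial, not total.
The same holds elsewhere in the data: /ɴ/ → [n] before /d/ (uvular → alveolar, matching alveolar); /ɲ/ → [m] before /p/ (palatal → bilabial, matching bilabial) — only place changes, and always toward the following segment.
Since the segment that changes precedes the conditioning segment, the assimilation is regressive.

regressive place assimilation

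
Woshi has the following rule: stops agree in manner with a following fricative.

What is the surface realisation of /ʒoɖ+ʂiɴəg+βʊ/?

[ʒoʐʂiɴəɣβʊ]

/ɖ/ is a voiced retroflex stop. The following trigger /ʂ/ is a fricative, so /ɖ/ must become a fricative as well.
A voiced retroflex fricative is [ʐ], so the surface segment is [ʐ].
At the second juncture, /g/ likewise becomes [ɣ] adjacent to /β/.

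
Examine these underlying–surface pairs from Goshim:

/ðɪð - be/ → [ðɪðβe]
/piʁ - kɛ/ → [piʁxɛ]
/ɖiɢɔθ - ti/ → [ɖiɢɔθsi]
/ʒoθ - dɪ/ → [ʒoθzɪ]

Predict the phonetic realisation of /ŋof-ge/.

[ŋofɣe]

The data show progressive manner assimilation: /b/ → [β] after /ð/; /k/ → [x] after /ʁ/; /t/ → [s] after /θ/; /d/ → [z] after /θ/. In each pair only manner changes, matching the preceding consonant, while place and voice stay constant.
The rule targets /g/ (voiced velar stop), which sits after the trigger /f/ (fricative).
The voiced velar fricative is [ɣ], so /g/ → [ɣ].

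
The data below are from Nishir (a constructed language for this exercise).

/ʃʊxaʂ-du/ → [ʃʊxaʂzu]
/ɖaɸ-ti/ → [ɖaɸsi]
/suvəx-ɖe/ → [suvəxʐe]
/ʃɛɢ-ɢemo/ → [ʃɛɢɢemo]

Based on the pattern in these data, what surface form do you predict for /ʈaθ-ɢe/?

[ʈaθʁe]

The data show progressive manner assimilation: /d/ → [z] after /ʂ/; /t/ → [s] after /ɸ/; /ɖ/ → [ʐ] after /x/. In each pair only manner changes, matching the preceding consonant, while place and voice stay constant.
No alternation appears in [ʃɛɢɢemo]: there the adjacent consonants already agree in manner (/ɢ/ and /ɢ/ are both stops), so this form is consistent with the same rule.
The rule targets /ɢ/ (voiced uvular stop), which sits after the trigger /θ/ (fricative).
A voiced uvular fricative is [ʁ], so the surface segment is [ʁ].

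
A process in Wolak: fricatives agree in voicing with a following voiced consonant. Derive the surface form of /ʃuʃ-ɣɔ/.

/ʃ/ is a voiceless postalveolar fricative. The following trigger /ɣ/ is voiced, so /ʃ/ must become voiced as well.
A voiced postalveolar fricative is [ʒ], so the surface segment is [ʒ].

[ʃuʒɣɔ]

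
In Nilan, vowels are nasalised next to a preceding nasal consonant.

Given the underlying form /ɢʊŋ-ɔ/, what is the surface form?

/ɔ/ sits next to the nasal /ŋ/ and is therefore nasalised to [ɔ̃].

[ɢʊŋɔ̃]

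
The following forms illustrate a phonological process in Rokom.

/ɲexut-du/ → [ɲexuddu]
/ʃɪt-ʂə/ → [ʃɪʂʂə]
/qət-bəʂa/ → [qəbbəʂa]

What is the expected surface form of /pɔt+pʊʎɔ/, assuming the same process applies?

[pɔppʊʎɔ]

The data show regressive total assimilation (/t/ → [d] before /d/; /t/ → [ʂ] before /ʂ/; /t/ → [b] before /b/): in every case the target segment becomes identical to its following neighbour, copying more than a single feature.
/t/ is the segment targeted by the rule; it sits immediately before /p/, so it assimilates completely and surfaces as [p].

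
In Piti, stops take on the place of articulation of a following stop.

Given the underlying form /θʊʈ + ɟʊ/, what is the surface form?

[θʊcɟʊ]

/ʈ/ is a voiceless retroflex stop. The following trigger /ɟ/ is palatal, so /ʈ/ must become palatal as well.
The voiceless palatal stop is [c], so /ʈ/ → [c].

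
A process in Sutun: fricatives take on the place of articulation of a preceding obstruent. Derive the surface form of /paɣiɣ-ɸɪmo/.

[paɣiɣxɪmo]

/ɸ/ is a voiceless bilabial fricative. The preceding trigger /ɣ/ is velar, so /ɸ/ must become velar as well.
A voiceless velar fricative is [x], so the surface segment is [x].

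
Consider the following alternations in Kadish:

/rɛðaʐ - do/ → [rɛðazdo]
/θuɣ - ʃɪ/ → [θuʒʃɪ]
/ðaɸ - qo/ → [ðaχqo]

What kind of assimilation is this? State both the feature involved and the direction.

regressive place assimilation

Comparing underlying and surface forms, /ʐ/ → [z] is the alternation; the neighbouring /d/ is constant.
The change retroflex → alveolar matches the place of the following /d/, identifying this as place assimilation.
Manner and voice are unchanged, so the assimilation is partial, not total.
The other alternating forms pattern the same way: /ɣ/ → [ʒ] before /ʃ/ (velar → postalveolar, matching postalveolar); /ɸ/ → [χ] before /q/ (bilabial → uvular, matching uvular) — only place changes, and always toward the following segment.
Since the segment that changes precedes the conditioning segment, the assimilation is regressive.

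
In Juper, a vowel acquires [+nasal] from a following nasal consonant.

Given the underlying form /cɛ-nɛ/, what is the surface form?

/ɛ/ sits next to the nasal /n/ and is therefore nasalised to [ɛ̃].

[cɛ̃nɛ]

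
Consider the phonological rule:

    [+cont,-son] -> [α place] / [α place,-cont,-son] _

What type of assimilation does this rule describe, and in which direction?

progressive place assimilation

The rule copies the place features (abbreviated [place]) from the environment onto the target, so the assimilating feature is place.
Since the environment is written before the underscore, the trigger precedes the target; the direction is progressive.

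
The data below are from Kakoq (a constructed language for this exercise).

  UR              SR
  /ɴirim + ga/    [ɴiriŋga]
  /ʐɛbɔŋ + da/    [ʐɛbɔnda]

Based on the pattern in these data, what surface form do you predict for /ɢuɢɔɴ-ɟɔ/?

[ɢuɢɔɲɟɔ]

The data show regressive place assimilation: /m/ → [ŋ] before /g/; /ŋ/ → [n] before /d/. In each pair only place changes, matching the following consonant, while manner and voice stay constant.
/ɴ/ is a voiced uvular nasal. The following trigger /ɟ/ is palatal, so /ɴ/ must become palatal as well.
The voiced palatal nasal is [ɲ], so /ɴ/ → [ɲ].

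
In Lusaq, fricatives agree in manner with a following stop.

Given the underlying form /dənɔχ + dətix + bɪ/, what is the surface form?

[dənɔqdətikbɪ]

/χ/ is a voiceless uvular fricative. The following trigger /d/ is a stop, so /χ/ must become a stop as well.
A voiceless uvular stop is [q], so the surface segment is [q].
The same rule applies at the second boundary: /x/ → [k] next to /b/.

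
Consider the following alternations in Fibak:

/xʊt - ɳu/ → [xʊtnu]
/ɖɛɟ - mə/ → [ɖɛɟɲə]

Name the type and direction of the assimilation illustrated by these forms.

Comparing underlying and surface forms, /ɳ/ → [n] is the alternation; the neighbouring /t/ is constant.
/ɳ/ is retroflex while /t/ is alveolar; the output [n] is alveolar, matching the trigger — so the feature that spreads is place.
Manner and voice are unchanged, so the assimilation is partial, not total.
The other alternating form patterns the same way: /m/ → [ɲ] after /ɟ/ (bilabial → palatal, matching palatal) — only place changes, and always toward the preceding segment.
Since the segment that changes follows the conditioning segment, the assimilation is progressive.

progressive place assimilation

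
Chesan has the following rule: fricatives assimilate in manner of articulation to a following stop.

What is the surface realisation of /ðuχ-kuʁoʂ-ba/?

/χ/ is a voiceless uvular fricative. The following trigger /k/ is a stop, so /χ/ must become a stop as well.
A voiceless uvular stop is [q], so the surface segment is [q].
The same rule applies at the second boundary: /ʂ/ → [ʈ] next to /b/.

[ðuqkuʁoʈba]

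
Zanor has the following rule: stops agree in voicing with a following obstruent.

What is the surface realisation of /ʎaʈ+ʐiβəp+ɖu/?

/ʈ/ is a voiceless retroflex stop. The following trigger /ʐ/ is voiced, so /ʈ/ must become voiced as well.
A voiced retroflex stop is [ɖ], so the surface segment is [ɖ].
At the second juncture, /p/ likewise becomes [b] adjacent to /ɖ/.

[ʎaɖʐiβəbɖu]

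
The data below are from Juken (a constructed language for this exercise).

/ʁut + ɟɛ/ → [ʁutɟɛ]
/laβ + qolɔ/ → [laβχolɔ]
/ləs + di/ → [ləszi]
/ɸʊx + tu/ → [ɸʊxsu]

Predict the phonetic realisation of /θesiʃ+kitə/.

[θesiʃxitə]

The data show progressive manner assimilation: /q/ → [χ] after /β/; /d/ → [z] after /s/; /t/ → [s] after /x/. In each pair only manner changes, matching the preceding consonant, while place and voice stay constant.
No alternation appears in [ʁutɟɛ]: there the adjacent consonants already agree in manner (/ɟ/ and /t/ are both stops), so this form is consistent with the same rule.
/k/ is a voiceless velar stop. The preceding trigger /ʃ/ is a fricative, so /k/ must become a fricative as well.
The voiceless velar fricative is [x], so /k/ → [x].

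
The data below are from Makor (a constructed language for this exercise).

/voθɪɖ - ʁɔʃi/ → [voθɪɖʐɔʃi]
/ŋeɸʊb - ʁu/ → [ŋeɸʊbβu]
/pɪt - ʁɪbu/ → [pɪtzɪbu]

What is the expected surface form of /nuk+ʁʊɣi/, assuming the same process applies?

[nukɣʊɣi]

The data show progressive place assimilation: /ʁ/ → [ʐ] after /ɖ/; /ʁ/ → [β] after /b/; /ʁ/ → [z] after /t/. In each pair only place changes, matching the preceding consonant, while manner and voice stay constant.
The rule targets /ʁ/ (voiced uvular fricative), which sits after the trigger /k/ (velar).
The voiced velar fricative is [ɣ], so /ʁ/ → [ɣ].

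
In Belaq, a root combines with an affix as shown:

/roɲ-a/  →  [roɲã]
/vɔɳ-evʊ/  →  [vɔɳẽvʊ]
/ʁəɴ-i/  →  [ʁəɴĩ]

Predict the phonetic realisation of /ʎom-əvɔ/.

The data show progressive nasality assimilation (vowel nasalisation): /a/ → [ã] after /ɲ/; /e/ → [ẽ] after /ɳ/; /i/ → [ĩ] after /ɴ/ — a vowel is nasalised by an immediately preceding nasal consonant.
The vowel /ə/ is adjacent to the preceding nasal /m/, so it acquires [+nasal] and surfaces as [ə̃].

[ʎomə̃vɔ]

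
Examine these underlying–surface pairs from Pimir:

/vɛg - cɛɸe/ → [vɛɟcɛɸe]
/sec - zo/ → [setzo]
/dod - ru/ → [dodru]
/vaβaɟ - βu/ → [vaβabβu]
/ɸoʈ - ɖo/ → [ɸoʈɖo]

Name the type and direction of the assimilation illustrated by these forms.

regressive place assimilation

Comparing underlying and surface forms, /g/ → [ɟ] is the alternation; the neighbouring /c/ is constant.
/g/ is velar while /c/ is palatal; the output [ɟ] is palatal, matching the trigger — so the feature that spreads is place.
Manner and voice are unchanged, so the assimilation is partial, not total.
The same holds elsewhere in the data: /c/ → [t] before /z/ (palatal → alveolar, matching alveolar); /ɟ/ → [b] before /β/ (palatal → bilabial, matching bilabial) — only place changes, and always toward the following segment.
No alternation appears in [dodru], [ɸoʈɖo]: there the adjacent consonants already agree in place (/d/ and /r/ are both alveolar; /ʈ/ and /ɖ/ are both retroflex), so these forms are consistent with the same rule.
The trigger is the following segment, so the direction is regressive (anticipatory).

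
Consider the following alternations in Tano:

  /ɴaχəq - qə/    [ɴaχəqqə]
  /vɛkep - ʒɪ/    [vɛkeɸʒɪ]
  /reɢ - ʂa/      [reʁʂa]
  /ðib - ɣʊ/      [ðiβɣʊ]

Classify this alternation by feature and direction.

Underlying /p/ is realised as [ɸ] next to /ʒ/; /ʒ/ itself does not change.
/p/ is a stop while /ʒ/ is a fricative; the output [ɸ] is a fricative, matching the trigger — so the feature that spreads is manner.
Place and voice are unchanged, so the assimilation is partial, not total.
The other alternating forms pattern the same way: /ɢ/ → [ʁ] before /ʂ/ (stop → fricative, matching a fricative); /b/ → [β] before /ɣ/ (stop → fricative, matching a fricative) — only manner changes, and always toward the following segment.
No alternation appears in [ɴaχəqqə]: there the adjacent consonants already agree in manner (/q/ and /q/ are both stops), so this form is consistent with the same rule.
The trigger is the following segment, so the direction is regressive (anticipatory).

regressive manner assimilation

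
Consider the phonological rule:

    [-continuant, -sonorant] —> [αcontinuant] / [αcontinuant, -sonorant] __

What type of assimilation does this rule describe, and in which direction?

progressive manner assimilation

The shared variable α links the value of [continuant] on the target to that of the neighbouring obstruent. [continuant] distinguishes stops from fricatives — a manner-of-articulation feature — so this is manner assimilation.
The conditioning segment sits to the left of the focus bar, meaning the trigger precedes the segment that changes — progressive assimilation.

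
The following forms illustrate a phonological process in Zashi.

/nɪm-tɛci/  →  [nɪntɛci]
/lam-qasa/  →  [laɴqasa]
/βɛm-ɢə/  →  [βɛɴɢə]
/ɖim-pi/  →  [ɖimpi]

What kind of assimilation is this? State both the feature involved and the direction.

regressive place assimilation

Underlying /m/ is realised as [n] next to /t/; /t/ itself does not change.
The change bilabial → alveolar matches the place of the following /t/, identifying this as place assimilation.
Manner and voice are unchanged, so the assimilation is partial, not total.
The same holds elsewhere in the data: /m/ → [ɴ] before /q/ (bilabial → uvular, matching uvular); /m/ → [ɴ] before /ɢ/ (bilabial → uvular, matching uvular) — only place changes, and always toward the following segment.
No alternation appears in [ɖimpi]: there the adjacent consonants already agree in place (/m/ and /p/ are both bilabial), so this form is consistent with the same rule.
Since the segment that changes precedes the conditioning segment, the assimilation is regressive.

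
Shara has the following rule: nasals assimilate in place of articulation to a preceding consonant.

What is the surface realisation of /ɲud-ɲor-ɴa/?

The rule targets /ɲ/ (voiced palatal nasal), which sits after the trigger /d/ (alveolar).
The voiced alveolar nasal is [n], so /ɲ/ → [n].
At the second juncture, /ɴ/ likewise becomes [n] adjacent to /r/.

[ɲudnorna]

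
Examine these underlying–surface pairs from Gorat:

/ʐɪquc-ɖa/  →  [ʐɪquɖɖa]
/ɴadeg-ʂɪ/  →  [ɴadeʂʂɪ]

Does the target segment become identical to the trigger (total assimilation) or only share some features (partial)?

total assimilation

Underlying /c/ is realised as [ɖ] next to /ɖ/; /ɖ/ itself does not change.
The output [ɖ] is identical to the trigger /ɖ/ — every feature (place, manner, voicing) has been copied — so this is total assimilation.
The remaining alternation confirms this: /g/ → [ʂ] before /ʂ/ — in each case the output is a copy of the following consonant.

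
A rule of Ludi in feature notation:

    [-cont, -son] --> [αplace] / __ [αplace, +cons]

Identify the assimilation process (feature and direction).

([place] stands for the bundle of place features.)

regressive place assimilation

The rule copies the place features (abbreviated [place]) from the environment onto the target, so the assimilating feature is place.
The conditioning segment sits to the right of the focus bar, meaning the trigger follows the segment that changes — regressive assimilation.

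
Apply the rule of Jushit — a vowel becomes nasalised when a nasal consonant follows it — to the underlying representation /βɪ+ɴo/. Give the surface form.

/ɪ/ sits next to the nasal /ɴ/ and is therefore nasalised to [ɪ̃].

[βɪ̃ɴo]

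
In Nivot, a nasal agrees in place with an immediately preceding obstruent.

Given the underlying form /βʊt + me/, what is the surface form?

/m/ is a voiced bilabial nasal. The preceding trigger /t/ is alveolar, so /m/ must become alveolar as well.
Changing only its place to alveolar gives [n] — the voiced alveolar nasal.

[βʊtne]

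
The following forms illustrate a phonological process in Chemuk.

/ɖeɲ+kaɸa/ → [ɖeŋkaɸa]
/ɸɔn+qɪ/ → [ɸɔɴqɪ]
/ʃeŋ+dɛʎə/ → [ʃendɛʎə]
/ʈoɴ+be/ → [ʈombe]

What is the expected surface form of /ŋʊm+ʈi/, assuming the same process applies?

The data show regressive place assimilation: /ɲ/ → [ŋ] before /k/; /n/ → [ɴ] before /q/; /ŋ/ → [n] before /d/; /ɴ/ → [m] before /b/. In each pair only place changes, matching the following consonant, while manner and voice stay constant.
/m/ is a voiced bilabial nasal. The following trigger /ʈ/ is retroflex, so /m/ must become retroflex as well.
The voiced retroflex nasal is [ɳ], so /m/ → [ɳ].

[ŋʊɳʈi]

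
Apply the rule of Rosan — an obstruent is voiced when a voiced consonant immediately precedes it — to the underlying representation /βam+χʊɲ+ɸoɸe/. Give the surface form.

/χ/ is a voiceless uvular fricative. The preceding trigger /m/ is voiced, so /χ/ must become voiced as well.
The voiced uvular fricative is [ʁ], so /χ/ → [ʁ].
At the second juncture, /ɸ/ likewise becomes [β] adjacent to /ɲ/.

[βamʁʊɲβoɸe]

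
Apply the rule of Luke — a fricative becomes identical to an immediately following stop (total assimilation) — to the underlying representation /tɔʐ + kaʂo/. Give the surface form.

/ʐ/ is the segment targeted by the rule; it sits immediately before /k/, so it assimilates completely and surfaces as [k].

[tɔkkaʂo]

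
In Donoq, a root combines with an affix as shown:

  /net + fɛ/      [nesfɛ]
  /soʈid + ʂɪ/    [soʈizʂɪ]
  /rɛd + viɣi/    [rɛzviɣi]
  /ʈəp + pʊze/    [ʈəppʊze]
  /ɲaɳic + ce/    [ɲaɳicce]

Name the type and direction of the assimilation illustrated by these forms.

regressive manner assimilation

Underlying /t/ is realised as [s] next to /f/; /f/ itself does not change.
The change stop → fricative matches the manner of the following /f/, identifying this as manner assimilation.
Place and voice are unchanged, so the assimilation is partial, not total.
The same holds elsewhere in the data: /d/ → [z] before /ʂ/ (stop → fricative, matching a fricative); /d/ → [z] before /v/ (stop → fricative, matching a fricative) — only manner changes, and always toward the following segment.
Nothing changes in [ʈəppʊze], [ɲaɳicce]: there the adjacent consonants already agree in manner (/p/ and /p/ are both stops; /c/ and /c/ are both stops), so these forms are consistent with the same rule.
The trigger is the following segment, so the direction is regressive (anticipatory).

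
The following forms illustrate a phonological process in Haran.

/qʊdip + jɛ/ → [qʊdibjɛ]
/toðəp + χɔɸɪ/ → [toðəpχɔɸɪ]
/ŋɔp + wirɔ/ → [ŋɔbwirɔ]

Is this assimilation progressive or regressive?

Comparing underlying and surface forms, /p/ → [b] is the alternation; the neighbouring /j/ is constant.
The change voiceless → voiced matches the voicing of the following /j/, identifying this as voicing assimilation.
Checking the remaining alternation: /p/ → [b] before /w/ (voiceless → voiced, matching voiced) — only voicing changes, and always toward the following segment.
No alternation appears in [toðəpχɔɸɪ]: there the adjacent consonants already agree in voicing (/p/ and /χ/ are both voiceless), so this form is consistent with the same rule.
The trigger is the following segment, so the direction is regressive (anticipatory).

regressive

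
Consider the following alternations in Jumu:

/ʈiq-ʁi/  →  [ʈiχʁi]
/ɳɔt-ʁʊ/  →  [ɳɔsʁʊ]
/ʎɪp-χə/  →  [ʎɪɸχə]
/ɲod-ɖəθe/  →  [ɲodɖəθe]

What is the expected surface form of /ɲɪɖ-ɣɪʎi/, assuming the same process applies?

[ɲɪʐɣɪʎi]

The data show regressive manner assimilation: /q/ → [χ] before /ʁ/; /t/ → [s] before /ʁ/; /p/ → [ɸ] before /χ/. In each pair only manner changes, matching the following consonant, while place and voice stay constant.
No alternation appears in [ɲodɖəθe]: there the adjacent consonants already agree in manner (/d/ and /ɖ/ are both stops), so this form is consistent with the same rule.
The rule targets /ɖ/ (voiced retroflex stop), which sits before the trigger /ɣ/ (fricative).
The voiced retroflex fricative is [ʐ], so /ɖ/ → [ʐ].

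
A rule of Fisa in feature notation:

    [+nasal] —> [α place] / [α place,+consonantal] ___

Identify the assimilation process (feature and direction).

progressive place assimilation

The shared variable α links the value of the place features (abbreviated [place]) on the target to the same value on the neighbouring segment, so place is the feature that assimilates.
Since the environment is written before the underscore, the trigger precedes the target; the direction is progressive.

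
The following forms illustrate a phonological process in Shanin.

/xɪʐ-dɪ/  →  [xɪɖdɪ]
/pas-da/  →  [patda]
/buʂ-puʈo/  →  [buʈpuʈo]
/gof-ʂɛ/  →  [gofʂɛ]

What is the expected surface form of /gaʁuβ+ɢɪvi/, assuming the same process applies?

[gaʁubɢɪvi]

The data show regressive manner assimilation: /ʐ/ → [ɖ] before /d/; /s/ → [t] before /d/; /ʂ/ → [ʈ] before /p/. In each pair only manner changes, matching the following consonant, while place and voice stay constant.
No alternation appears in [gofʂɛ]: there the adjacent consonants already agree in manner (/f/ and /ʂ/ are both fricatives), so this form is consistent with the same rule.
The rule targets /β/ (voiced bilabial fricative), which sits before the trigger /ɢ/ (stop).
Changing only its manner to stop gives [b] — the voiced bilabial stop.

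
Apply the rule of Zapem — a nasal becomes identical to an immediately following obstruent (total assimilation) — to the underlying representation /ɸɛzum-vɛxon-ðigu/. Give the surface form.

[ɸɛzuvvɛxoððigu]

/m/ is the segment targeted by the rule; it sits immediately before /v/, so it assimilates completely and surfaces as [v].
The same rule applies at the second boundary: /n/ → [ð] next to /ð/.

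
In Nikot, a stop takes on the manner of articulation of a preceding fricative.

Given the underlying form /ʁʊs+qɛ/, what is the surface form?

/q/ is a voiceless uvular stop. The preceding trigger /s/ is a fricative, so /q/ must become a fricative as well.
Changing only its manner to fricative gives [χ] — the voiceless uvular fricative.

[ʁʊsχɛ]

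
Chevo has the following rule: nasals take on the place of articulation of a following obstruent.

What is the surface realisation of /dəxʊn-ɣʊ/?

[dəxʊŋɣʊ]

/n/ is a voiced alveolar nasal. The following trigger /ɣ/ is velar, so /n/ must become velar as well.
The voiced velar nasal is [ŋ], so /n/ → [ŋ].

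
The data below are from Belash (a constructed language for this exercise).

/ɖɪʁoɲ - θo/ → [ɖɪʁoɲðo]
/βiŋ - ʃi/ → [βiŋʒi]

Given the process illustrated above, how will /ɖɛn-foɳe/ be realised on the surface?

[ɖɛnvoɳe]

The data show progressive voicing assimilation: /θ/ → [ð] after /ɲ/; /ʃ/ → [ʒ] after /ŋ/. In each pair only voicing changes, matching the preceding consonant, while place and manner stay constant.
/f/ is a voiceless labiodental fricative. The preceding trigger /n/ is voiced, so /f/ must become voiced as well.
A voiced labiodental fricative is [v], so the surface segment is [v].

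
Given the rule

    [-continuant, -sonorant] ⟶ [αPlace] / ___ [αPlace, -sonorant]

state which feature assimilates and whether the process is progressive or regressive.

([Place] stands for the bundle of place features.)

regressive place assimilation

The rule copies the place features (abbreviated [Place]) from the environment onto the target, so the assimilating feature is place.
Since the environment is written after the underscore, the trigger follows the target; the direction is regressive.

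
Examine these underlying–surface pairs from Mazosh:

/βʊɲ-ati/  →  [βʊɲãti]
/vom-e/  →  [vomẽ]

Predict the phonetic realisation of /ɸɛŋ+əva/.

[ɸɛŋə̃va]

The data show progressive nasality assimilation (vowel nasalisation): /a/ → [ã] after /ɲ/; /e/ → [ẽ] after /m/ — a vowel is nasalised by an immediately preceding nasal consonant.
/ə/ sits next to the nasal /ŋ/ and is therefore nasalised to [ə̃].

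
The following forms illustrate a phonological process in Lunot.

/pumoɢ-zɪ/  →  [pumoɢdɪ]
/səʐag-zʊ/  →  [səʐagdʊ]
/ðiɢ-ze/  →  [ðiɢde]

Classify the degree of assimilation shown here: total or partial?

The segment that alternates is /z/, which surfaces as [d] when adjacent to /ɢ/.
The change fricative → stop matches the manner of the preceding /ɢ/, identifying this as manner assimilation.
Place and voice are unchanged, so the assimilation is partial, not total.
The same holds elsewhere in the data: /z/ → [d] after /g/ (fricative → stop, matching a stop) — only manner changes, and always toward the preceding segment.

partial assimilation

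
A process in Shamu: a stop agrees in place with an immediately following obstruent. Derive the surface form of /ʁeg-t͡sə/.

The rule targets /g/ (voiced velar stop), which sits before the trigger /t͡s/ (alveolar).
Changing only its place to alveolar gives [d] — the voiced alveolar stop.

[ʁedt͡sə]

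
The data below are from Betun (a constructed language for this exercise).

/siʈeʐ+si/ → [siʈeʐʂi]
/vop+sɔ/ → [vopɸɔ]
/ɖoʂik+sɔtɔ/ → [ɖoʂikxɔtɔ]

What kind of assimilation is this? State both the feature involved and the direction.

progressive place assimilation

Underlying /s/ is realised as [ʂ] next to /ʐ/; /ʐ/ itself does not change.
The change alveolar → retroflex matches the place of the preceding /ʐ/, identifying this as place assimilation.
Manner and voice are unchanged, so the assimilation is partial, not total.
Checking the remaining alternations: /s/ → [ɸ] after /p/ (alveolar → bilabial, matching bilabial); /s/ → [x] after /k/ (alveolar → velar, matching velar) — only place changes, and always toward the preceding segment.
Since the segment that changes follows the conditioning segment, the assimilation is progressive.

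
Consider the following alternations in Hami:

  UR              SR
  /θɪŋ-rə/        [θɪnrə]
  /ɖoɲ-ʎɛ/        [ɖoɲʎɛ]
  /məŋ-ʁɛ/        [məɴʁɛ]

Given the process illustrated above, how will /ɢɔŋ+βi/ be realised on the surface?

The data show regressive place assimilation: /ŋ/ → [n] before /r/; /ŋ/ → [ɴ] before /ʁ/. In each pair only place changes, matching the following consonant, while manner and voice stay constant.
No alternation appears in [ɖoɲʎɛ]: there the adjacent consonants already agree in place (/ɲ/ and /ʎ/ are both palatal), so this form is consistent with the same rule.
/ŋ/ is a voiced velar nasal. The following trigger /β/ is bilabial, so /ŋ/ must become bilabial as well.
Changing only its place to bilabial gives [m] — the voiced bilabial nasal.

[ɢɔmβi]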